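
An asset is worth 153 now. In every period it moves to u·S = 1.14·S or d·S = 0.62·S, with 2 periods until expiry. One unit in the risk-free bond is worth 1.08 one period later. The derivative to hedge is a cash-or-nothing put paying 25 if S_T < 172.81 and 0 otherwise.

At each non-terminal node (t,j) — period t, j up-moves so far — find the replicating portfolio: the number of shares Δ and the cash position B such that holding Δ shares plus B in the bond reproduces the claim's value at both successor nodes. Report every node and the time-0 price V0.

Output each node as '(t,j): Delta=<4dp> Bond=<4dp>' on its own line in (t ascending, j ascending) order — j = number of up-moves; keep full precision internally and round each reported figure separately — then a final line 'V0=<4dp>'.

(0,0): Delta=-0.2574 Bond=44.0401
(1,0): Delta=0.0000 Bond=23.1481
(1,1): Delta=-0.2756 Bond=50.7479
V0=4.6608

Under the risk-neutral measure, an up-move has probability p* = (R−d)/(u−d) = 0.8846 and values discount at R = 1.08.
At expiry t=2: V(2,0)=25.0000, V(2,1)=25.0000, V(2,2)=0.0000
  t=1,j=0: stock 94.8600 → up 108.1404 (V=25.0000), down 58.8132 (V=25.0000). Price 23.1481; hedge Δ=0.0000, bond B=23.1481.
  t=1,j=1: stock 174.4200 → up 198.8388 (V=0.0000), down 108.1404 (V=25.0000). Price 2.6709; hedge Δ=-0.2756, bond B=50.7479.
  t=0,j=0: stock 153.0000 → up 174.4200 (V=2.6709), down 94.8600 (V=23.1481). Price 4.6608; hedge Δ=-0.2574, bond B=44.0401.
The time-0 hedge costs 4.6608, which is the no-arbitrage price.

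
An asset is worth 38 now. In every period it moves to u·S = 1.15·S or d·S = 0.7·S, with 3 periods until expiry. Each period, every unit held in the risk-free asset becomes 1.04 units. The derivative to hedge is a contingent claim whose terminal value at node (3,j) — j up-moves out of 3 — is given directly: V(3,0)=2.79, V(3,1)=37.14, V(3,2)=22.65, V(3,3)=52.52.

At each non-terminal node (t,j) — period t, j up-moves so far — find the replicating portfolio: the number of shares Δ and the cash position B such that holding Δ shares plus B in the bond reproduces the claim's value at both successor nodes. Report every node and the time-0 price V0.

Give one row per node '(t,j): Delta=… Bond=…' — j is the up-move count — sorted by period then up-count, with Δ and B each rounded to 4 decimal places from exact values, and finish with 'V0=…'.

(0,0): Delta=0.7435 Bond=4.8218
(1,0): Delta=-0.2049 Bond=30.2442
(1,1): Delta=0.9303 Bond=-3.1478
(2,0): Delta=4.0995 Bond=-48.6955
(2,1): Delta=-1.0526 Bond=57.3846
(2,2): Delta=1.3208 Bond=-22.8985
V0=33.0760

Risk-neutral probability p* = (R−d)/(u−d) = (1.04−0.7)/(1.15−0.7) = 0.7556.
Payoff layer (t=3): V(3,0)=2.7900, V(3,1)=37.1400, V(3,2)=22.6500, V(3,3)=52.5200
  t=2,j=0: stock 18.6200 → up 21.4130 (V=37.1400), down 13.0340 (V=2.7900). Price 27.6378; hedge Δ=4.0995, bond B=-48.6955.
  t=2,j=1: stock 30.5900 → up 35.1785 (V=22.6500), down 21.4130 (V=37.1400). Price 25.1846; hedge Δ=-1.0526, bond B=57.3846.
  t=2,j=2: stock 50.2550 → up 57.7932 (V=52.5200), down 35.1785 (V=22.6500). Price 43.4793; hedge Δ=1.3208, bond B=-22.8985.
  t=1,j=0: stock 26.6000 → up 30.5900 (V=25.1846), down 18.6200 (V=27.6378). Price 24.7926; hedge Δ=-0.2049, bond B=30.2442.
  t=1,j=1: stock 43.7000 → up 50.2550 (V=43.4793), down 30.5900 (V=25.1846). Price 37.5070; hedge Δ=0.9303, bond B=-3.1478.
  t=0,j=0: stock 38.0000 → up 43.7000 (V=37.5070), down 26.6000 (V=24.7926). Price 33.0760; hedge Δ=0.7435, bond B=4.8218.
The time-0 hedge costs 33.0760, which is the no-arbitrage price.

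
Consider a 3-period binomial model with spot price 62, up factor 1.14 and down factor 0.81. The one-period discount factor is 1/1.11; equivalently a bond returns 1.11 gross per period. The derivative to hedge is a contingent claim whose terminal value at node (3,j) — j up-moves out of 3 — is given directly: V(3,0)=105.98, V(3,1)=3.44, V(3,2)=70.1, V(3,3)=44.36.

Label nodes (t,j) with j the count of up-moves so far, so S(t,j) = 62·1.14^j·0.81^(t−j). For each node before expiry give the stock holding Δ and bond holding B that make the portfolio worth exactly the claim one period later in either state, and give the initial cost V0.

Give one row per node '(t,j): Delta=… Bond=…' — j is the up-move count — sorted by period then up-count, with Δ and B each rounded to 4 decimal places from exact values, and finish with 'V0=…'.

(0,0): Delta=-0.4404 Bond=63.3421
(1,0): Delta=2.7875 Bond=-91.7968
(1,1): Delta=-0.6698 Bond=86.5204
(2,0): Delta=-7.6387 Bond=322.2244
(2,1): Delta=3.5283 Bond=-144.3063
(2,2): Delta=-0.9680 Bond=120.0721
V0=36.0372

Since d<R<u, set p* = (R−d)/(u−d) = 0.9091; price each node as the discounted p*-expectation of its children.
Terminal payoffs: V(3,0)=105.9800, V(3,1)=3.4400, V(3,2)=70.1000, V(3,3)=44.3600
Node (2,0) S=40.6782: V=(p*·3.4400+(1−p*)·105.9800)/1.11=11.4971; Δ=(3.4400−105.9800)/(46.3731−32.9493)=-7.6387; B=V−Δ·S=322.2244
Node (2,1) S=57.2508: V=(p*·70.1000+(1−p*)·3.4400)/1.11=57.6937; Δ=(70.1000−3.4400)/(65.2659−46.3731)=3.5283; B=V−Δ·S=-144.3063
Node (2,2) S=80.5752: V=(p*·44.3600+(1−p*)·70.1000)/1.11=42.0721; Δ=(44.3600−70.1000)/(91.8557−65.2659)=-0.9680; B=V−Δ·S=120.0721
Node (1,0) S=50.2200: V=(p*·57.6937+(1−p*)·11.4971)/1.11=48.1928; Δ=(57.6937−11.4971)/(57.2508−40.6782)=2.7875; B=V−Δ·S=-91.7968
Node (1,1) S=70.6800: V=(p*·42.0721+(1−p*)·57.6937)/1.11=39.1822; Δ=(42.0721−57.6937)/(80.5752−57.2508)=-0.6698; B=V−Δ·S=86.5204
Node (0,0) S=62.0000: V=(p*·39.1822+(1−p*)·48.1928)/1.11=36.0372; Δ=(39.1822−48.1928)/(70.6800−50.2200)=-0.4404; B=V−Δ·S=63.3421
Root portfolio cost Δ·62+B reproduces V0=36.0372.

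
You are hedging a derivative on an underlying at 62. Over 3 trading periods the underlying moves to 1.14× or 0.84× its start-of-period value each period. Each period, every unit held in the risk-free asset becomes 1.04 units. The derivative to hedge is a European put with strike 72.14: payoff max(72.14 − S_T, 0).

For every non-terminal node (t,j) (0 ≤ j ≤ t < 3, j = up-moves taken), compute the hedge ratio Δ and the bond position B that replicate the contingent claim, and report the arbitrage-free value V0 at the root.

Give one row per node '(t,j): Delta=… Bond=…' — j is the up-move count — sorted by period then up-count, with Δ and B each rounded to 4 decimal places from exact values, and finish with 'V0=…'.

(0,0): Delta=-0.5644 Bond=42.3206
(1,0): Delta=-1.0000 Bond=66.6975
(1,1): Delta=-0.4040 Bond=32.6713
(2,0): Delta=-1.0000 Bond=69.3654
(2,1): Delta=-1.0000 Bond=69.3654
(2,2): Delta=-0.1844 Bond=16.2846
V0=7.3254

Since d<R<u, set p* = (R−d)/(u−d) = 0.6667; price each node as the discounted p*-expectation of its children.
At expiry t=3: V(3,0)=35.3924, V(3,1)=22.2682, V(3,2)=4.4568, V(3,3)=0.0000
  t=2,j=0: stock 43.7472 → up 49.8718 (V=22.2682), down 36.7476 (V=35.3924). Price 25.6182; hedge Δ=-1.0000, bond B=69.3654.
  t=2,j=1: stock 59.3712 → up 67.6832 (V=4.4568), down 49.8718 (V=22.2682). Price 9.9942; hedge Δ=-1.0000, bond B=69.3654.
  t=2,j=2: stock 80.5752 → up 91.8557 (V=0.0000), down 67.6832 (V=4.4568). Price 1.4285; hedge Δ=-0.1844, bond B=16.2846.
  t=1,j=0: stock 52.0800 → up 59.3712 (V=9.9942), down 43.7472 (V=25.6182). Price 14.6175; hedge Δ=-1.0000, bond B=66.6975.
  t=1,j=1: stock 70.6800 → up 80.5752 (V=1.4285), down 59.3712 (V=9.9942). Price 4.1190; hedge Δ=-0.4040, bond B=32.6713.
  t=0,j=0: stock 62.0000 → up 70.6800 (V=4.1190), down 52.0800 (V=14.6175). Price 7.3254; hedge Δ=-0.5644, bond B=42.3206.
Check: Δ(0,0)·S0 + B(0,0) = 7.3254 = V0.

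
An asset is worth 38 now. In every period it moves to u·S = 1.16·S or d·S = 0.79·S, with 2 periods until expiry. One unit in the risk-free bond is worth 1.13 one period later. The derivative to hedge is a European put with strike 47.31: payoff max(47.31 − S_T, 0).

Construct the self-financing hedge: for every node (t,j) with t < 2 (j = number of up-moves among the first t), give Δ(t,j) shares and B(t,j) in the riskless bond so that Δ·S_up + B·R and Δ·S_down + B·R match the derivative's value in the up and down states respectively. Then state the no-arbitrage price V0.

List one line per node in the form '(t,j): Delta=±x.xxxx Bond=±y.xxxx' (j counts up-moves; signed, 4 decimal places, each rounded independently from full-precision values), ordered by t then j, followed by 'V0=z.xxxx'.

(0,0): Delta=-0.7789 Bond=31.1768
(1,0): Delta=-1.0000 Bond=41.8673
(1,1): Delta=-0.7656 Bond=34.6441
V0=1.5787

Since d<R<u, set p* = (R−d)/(u−d) = 0.9189; price each node as the discounted p*-expectation of its children.
Payoff layer (t=2): V(2,0)=23.5942, V(2,1)=12.4868, V(2,2)=0.0000
(1,0): S=30.0200. Δ = (V_up−V_dn)/(S_up−S_dn) = (12.4868−23.5942)/(34.8232−23.7158) = -1.0000. V = [p*·12.4868 + (1−p*)·23.5942]/1.13 = 11.8473. B = V − Δ·S = 41.8673.
(1,1): S=44.0800. Δ = (V_up−V_dn)/(S_up−S_dn) = (0.0000−12.4868)/(51.1328−34.8232) = -0.7656. V = [p*·0.0000 + (1−p*)·12.4868]/1.13 = 0.8960. B = V − Δ·S = 34.6441.
(0,0): S=38.0000. Δ = (V_up−V_dn)/(S_up−S_dn) = (0.8960−11.8473)/(44.0800−30.0200) = -0.7789. V = [p*·0.8960 + (1−p*)·11.8473]/1.13 = 1.5787. B = V − Δ·S = 31.1768.
Self-financing check: at every node Δ·S+B equals the discounted successor values.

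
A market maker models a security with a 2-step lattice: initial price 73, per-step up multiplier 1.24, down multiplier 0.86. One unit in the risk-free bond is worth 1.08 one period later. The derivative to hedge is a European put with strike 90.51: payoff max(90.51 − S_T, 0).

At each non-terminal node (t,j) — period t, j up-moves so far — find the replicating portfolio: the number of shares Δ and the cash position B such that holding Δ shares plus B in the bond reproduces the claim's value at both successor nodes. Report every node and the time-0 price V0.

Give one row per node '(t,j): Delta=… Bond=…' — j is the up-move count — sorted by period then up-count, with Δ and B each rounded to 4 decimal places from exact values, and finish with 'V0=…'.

The replicating-portfolio and risk-neutral prices coincide; use p* = (1.08−0.86)/(1.24−0.86) = 0.5789 for the latter.
Terminal payoffs: V(2,0)=36.5192, V(2,1)=12.6628, V(2,2)=0.0000
  t=1,j=0: stock 62.7800 → up 77.8472 (V=12.6628), down 53.9908 (V=36.5192). Price 21.0256; hedge Δ=-1.0000, bond B=83.8056.
  t=1,j=1: stock 90.5200 → up 112.2448 (V=0.0000), down 77.8472 (V=12.6628). Price 4.9368; hedge Δ=-0.3681, bond B=38.2599.
  t=0,j=0: stock 73.0000 → up 90.5200 (V=4.9368), down 62.7800 (V=21.0256). Price 10.8435; hedge Δ=-0.5800, bond B=53.1824.
Each (Δ,B) replicates both successor values, so the strategy is self-financing and V0 is arbitrage-free.

(0,0): Delta=-0.5800 Bond=53.1824
(1,0): Delta=-1.0000 Bond=83.8056
(1,1): Delta=-0.3681 Bond=38.2599
V0=10.8435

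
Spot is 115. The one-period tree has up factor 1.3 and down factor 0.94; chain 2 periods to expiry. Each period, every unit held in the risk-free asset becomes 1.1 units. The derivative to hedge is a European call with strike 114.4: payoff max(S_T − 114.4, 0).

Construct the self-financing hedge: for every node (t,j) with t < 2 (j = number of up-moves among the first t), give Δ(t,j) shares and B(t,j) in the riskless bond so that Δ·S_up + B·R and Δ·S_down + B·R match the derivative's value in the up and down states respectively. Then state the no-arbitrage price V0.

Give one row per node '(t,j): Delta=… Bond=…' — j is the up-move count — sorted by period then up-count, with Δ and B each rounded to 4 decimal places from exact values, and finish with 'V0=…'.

Risk-neutral probability p* = (R−d)/(u−d) = (1.1−0.94)/(1.3−0.94) = 0.4444.
Payoff layer (t=2): V(2,0)=0.0000, V(2,1)=26.1300, V(2,2)=79.9500
(1,0): S=108.1000. Δ = (V_up−V_dn)/(S_up−S_dn) = (26.1300−0.0000)/(140.5300−101.6140) = 0.6714. V = [p*·26.1300 + (1−p*)·0.0000]/1.1 = 10.5576. B = V − Δ·S = -62.0258.
(1,1): S=149.5000. Δ = (V_up−V_dn)/(S_up−S_dn) = (79.9500−26.1300)/(194.3500−140.5300) = 1.0000. V = [p*·79.9500 + (1−p*)·26.1300]/1.1 = 45.5000. B = V − Δ·S = -104.0000.
(0,0): S=115.0000. Δ = (V_up−V_dn)/(S_up−S_dn) = (45.5000−10.5576)/(149.5000−108.1000) = 0.8440. V = [p*·45.5000 + (1−p*)·10.5576]/1.1 = 23.7159. B = V − Δ·S = -73.3463.
Self-financing check: at every node Δ·S+B equals the discounted successor values.

(0,0): Delta=0.8440 Bond=-73.3463
(1,0): Delta=0.6714 Bond=-62.0258
(1,1): Delta=1.0000 Bond=-104.0000
V0=23.7159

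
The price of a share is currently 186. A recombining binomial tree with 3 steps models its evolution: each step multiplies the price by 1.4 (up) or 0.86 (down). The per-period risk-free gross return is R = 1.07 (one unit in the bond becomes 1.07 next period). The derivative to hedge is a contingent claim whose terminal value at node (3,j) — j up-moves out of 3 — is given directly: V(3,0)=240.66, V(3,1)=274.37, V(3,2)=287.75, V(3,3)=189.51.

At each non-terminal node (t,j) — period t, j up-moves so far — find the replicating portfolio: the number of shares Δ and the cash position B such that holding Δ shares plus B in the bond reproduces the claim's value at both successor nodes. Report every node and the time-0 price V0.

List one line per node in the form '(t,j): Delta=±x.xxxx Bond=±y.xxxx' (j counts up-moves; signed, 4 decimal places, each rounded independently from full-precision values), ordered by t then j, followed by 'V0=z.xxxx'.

(0,0): Delta=0.0356 Bond=210.0237
(1,0): Delta=0.2792 Bond=185.7580
(1,1): Delta=-0.1996 Bond=285.9598
(2,0): Delta=0.4538 Bond=174.7418
(2,1): Delta=0.1106 Bond=236.5057
(2,2): Delta=-0.4990 Bond=415.1461
V0=216.6417

Risk-neutral probability p* = (R−d)/(u−d) = (1.07−0.86)/(1.4−0.86) = 0.3889.
Terminal values V(3,·): V(3,0)=240.6600, V(3,1)=274.3700, V(3,2)=287.7500, V(3,3)=189.5100
  t=2,j=0: stock 137.5656 → up 192.5918 (V=274.3700), down 118.3064 (V=240.6600). Price 237.1677; hedge Δ=0.4538, bond B=174.7418.
  t=2,j=1: stock 223.9440 → up 313.5216 (V=287.7500), down 192.5918 (V=274.3700). Price 261.2835; hedge Δ=0.1106, bond B=236.5057.
  t=2,j=2: stock 364.5600 → up 510.3840 (V=189.5100), down 313.5216 (V=287.7500). Price 233.2201; hedge Δ=-0.4990, bond B=415.1461.
  t=1,j=0: stock 159.9600 → up 223.9440 (V=261.2835), down 137.5656 (V=237.1677). Price 230.4169; hedge Δ=0.2792, bond B=185.7580.
  t=1,j=1: stock 260.4000 → up 364.5600 (V=233.2201), down 223.9440 (V=261.2835). Price 233.9906; hedge Δ=-0.1996, bond B=285.9598.
  t=0,j=0: stock 186.0000 → up 260.4000 (V=233.9906), down 159.9600 (V=230.4169). Price 216.6417; hedge Δ=0.0356, bond B=210.0237.
Self-financing check: at every node Δ·S+B equals the discounted successor values.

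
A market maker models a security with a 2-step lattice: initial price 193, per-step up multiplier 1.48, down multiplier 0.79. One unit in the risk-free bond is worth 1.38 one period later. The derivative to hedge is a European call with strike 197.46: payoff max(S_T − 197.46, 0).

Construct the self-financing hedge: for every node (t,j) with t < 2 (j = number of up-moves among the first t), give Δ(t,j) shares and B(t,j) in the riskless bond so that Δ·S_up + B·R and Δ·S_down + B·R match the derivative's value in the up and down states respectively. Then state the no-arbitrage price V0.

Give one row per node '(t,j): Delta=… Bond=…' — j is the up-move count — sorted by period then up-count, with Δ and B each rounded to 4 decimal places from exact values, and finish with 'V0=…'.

No-arbitrage ⇒ martingale measure with p* = (R−d)/(u−d) = 0.8551.
Payoff layer (t=2): V(2,0)=0.0000, V(2,1)=28.1956, V(2,2)=225.2872
  t=1,j=0: stock 152.4700 → up 225.6556 (V=28.1956), down 120.4513 (V=0.0000). Price 17.4705; hedge Δ=0.2680, bond B=-23.3927.
  t=1,j=1: stock 285.6400 → up 422.7472 (V=225.2872), down 225.6556 (V=28.1956). Price 142.5530; hedge Δ=1.0000, bond B=-143.0870.
  t=0,j=0: stock 193.0000 → up 285.6400 (V=142.5530), down 152.4700 (V=17.4705). Price 90.1631; hedge Δ=0.9393, bond B=-91.1159.
Check: Δ(0,0)·S0 + B(0,0) = 90.1631 = V0.

(0,0): Delta=0.9393 Bond=-91.1159
(1,0): Delta=0.2680 Bond=-23.3927
(1,1): Delta=1.0000 Bond=-143.0870
V0=90.1631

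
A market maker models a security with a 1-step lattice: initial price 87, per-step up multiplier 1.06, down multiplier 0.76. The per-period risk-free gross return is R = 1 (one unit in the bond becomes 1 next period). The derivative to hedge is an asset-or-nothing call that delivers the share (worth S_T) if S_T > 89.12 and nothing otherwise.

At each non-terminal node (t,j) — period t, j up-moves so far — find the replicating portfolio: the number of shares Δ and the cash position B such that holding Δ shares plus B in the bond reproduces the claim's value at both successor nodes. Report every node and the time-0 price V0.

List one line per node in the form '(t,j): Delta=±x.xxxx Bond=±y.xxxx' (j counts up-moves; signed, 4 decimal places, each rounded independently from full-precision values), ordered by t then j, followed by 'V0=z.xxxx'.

(0,0): Delta=3.5333 Bond=-233.6240
V0=73.7760

Since d<R<u, set p* = (R−d)/(u−d) = 0.8000; price each node as the discounted p*-expectation of its children.
Payoff layer (t=1): V(1,0)=0.0000, V(1,1)=92.2200
Node (0,0) S=87.0000: V=(p*·92.2200+(1−p*)·0.0000)/1=73.7760; Δ=(92.2200−0.0000)/(92.2200−66.1200)=3.5333; B=V−Δ·S=-233.6240
Root portfolio cost Δ·87+B reproduces V0=73.7760.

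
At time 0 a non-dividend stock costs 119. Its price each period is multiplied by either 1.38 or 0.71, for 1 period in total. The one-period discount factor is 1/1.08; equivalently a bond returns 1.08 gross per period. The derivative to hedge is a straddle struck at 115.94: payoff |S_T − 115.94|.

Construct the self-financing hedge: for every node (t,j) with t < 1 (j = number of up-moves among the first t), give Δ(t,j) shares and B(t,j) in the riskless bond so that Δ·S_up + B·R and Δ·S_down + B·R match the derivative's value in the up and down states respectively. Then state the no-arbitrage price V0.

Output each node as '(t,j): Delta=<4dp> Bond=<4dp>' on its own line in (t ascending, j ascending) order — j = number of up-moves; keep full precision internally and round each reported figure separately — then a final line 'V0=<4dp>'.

No-arbitrage ⇒ martingale measure with p* = (R−d)/(u−d) = 0.5522.
Terminal values V(1,·): V(1,0)=31.4500, V(1,1)=48.2800
Node (0,0) S=119.0000: V=(p*·48.2800+(1−p*)·31.4500)/1.08=37.7261; Δ=(48.2800−31.4500)/(164.2200−84.4900)=0.2111; B=V−Δ·S=12.6067
The time-0 hedge costs 37.7261, which is the no-arbitrage price.

(0,0): Delta=0.2111 Bond=12.6067
V0=37.7261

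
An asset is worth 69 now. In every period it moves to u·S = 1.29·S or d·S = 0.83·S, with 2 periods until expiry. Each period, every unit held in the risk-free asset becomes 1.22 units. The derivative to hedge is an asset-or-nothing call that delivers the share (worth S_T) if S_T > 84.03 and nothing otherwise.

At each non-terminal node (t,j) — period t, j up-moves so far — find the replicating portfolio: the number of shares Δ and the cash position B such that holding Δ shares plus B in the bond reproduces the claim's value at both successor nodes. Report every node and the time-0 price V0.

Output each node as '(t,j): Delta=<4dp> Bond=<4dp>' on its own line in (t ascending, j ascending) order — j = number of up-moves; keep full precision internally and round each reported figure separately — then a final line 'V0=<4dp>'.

Under the risk-neutral measure, an up-move has probability p* = (R−d)/(u−d) = 0.8478 and values discount at R = 1.22.
Terminal values V(2,·): V(2,0)=0.0000, V(2,1)=0.0000, V(2,2)=114.8229
(1,0): S=57.2700. Δ = (V_up−V_dn)/(S_up−S_dn) = (0.0000−0.0000)/(73.8783−47.5341) = 0.0000. V = [p*·0.0000 + (1−p*)·0.0000]/1.22 = 0.0000. B = V − Δ·S = 0.0000.
(1,1): S=89.0100. Δ = (V_up−V_dn)/(S_up−S_dn) = (114.8229−0.0000)/(114.8229−73.8783) = 2.8043. V = [p*·114.8229 + (1−p*)·0.0000]/1.22 = 79.7950. B = V − Δ·S = -169.8200.
(0,0): S=69.0000. Δ = (V_up−V_dn)/(S_up−S_dn) = (79.7950−0.0000)/(89.0100−57.2700) = 2.5140. V = [p*·79.7950 + (1−p*)·0.0000]/1.22 = 55.4527. B = V − Δ·S = -118.0146.
Check: Δ(0,0)·S0 + B(0,0) = 55.4527 = V0.

(0,0): Delta=2.5140 Bond=-118.0146
(1,0): Delta=0.0000 Bond=0.0000
(1,1): Delta=2.8043 Bond=-169.8200
V0=55.4527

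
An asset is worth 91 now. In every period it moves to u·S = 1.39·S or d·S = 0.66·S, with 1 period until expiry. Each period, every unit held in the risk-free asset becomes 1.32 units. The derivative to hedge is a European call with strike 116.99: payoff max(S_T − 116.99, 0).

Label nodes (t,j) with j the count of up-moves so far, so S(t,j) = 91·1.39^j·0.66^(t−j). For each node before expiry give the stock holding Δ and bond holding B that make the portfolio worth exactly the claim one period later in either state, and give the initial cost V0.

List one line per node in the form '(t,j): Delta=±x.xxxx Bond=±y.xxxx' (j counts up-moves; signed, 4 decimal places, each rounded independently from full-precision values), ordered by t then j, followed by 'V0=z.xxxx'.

The replicating-portfolio and risk-neutral prices coincide; use p* = (1.32−0.66)/(1.39−0.66) = 0.9041 for the latter.
Terminal values V(1,·): V(1,0)=0.0000, V(1,1)=9.5000
Node (0,0) S=91.0000: V=(p*·9.5000+(1−p*)·0.0000)/1.32=6.5068; Δ=(9.5000−0.0000)/(126.4900−60.0600)=0.1430; B=V−Δ·S=-6.5068
The time-0 hedge costs 6.5068, which is the no-arbitrage price.

(0,0): Delta=0.1430 Bond=-6.5068
V0=6.5068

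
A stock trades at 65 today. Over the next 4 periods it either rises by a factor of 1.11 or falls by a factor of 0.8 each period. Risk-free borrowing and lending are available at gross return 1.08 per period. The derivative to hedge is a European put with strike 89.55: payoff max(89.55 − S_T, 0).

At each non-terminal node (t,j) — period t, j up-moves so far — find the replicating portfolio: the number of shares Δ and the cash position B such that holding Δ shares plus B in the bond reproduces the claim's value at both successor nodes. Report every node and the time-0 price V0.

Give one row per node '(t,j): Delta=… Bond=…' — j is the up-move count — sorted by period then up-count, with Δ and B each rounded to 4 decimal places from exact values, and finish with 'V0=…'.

(0,0): Delta=-0.7351 Bond=53.0683
(1,0): Delta=-1.0000 Bond=71.0877
(1,1): Delta=-0.7147 Bond=55.8379
(2,0): Delta=-1.0000 Bond=76.7747
(2,1): Delta=-1.0000 Bond=76.7747
(2,2): Delta=-0.6926 Bond=58.5404
(3,0): Delta=-1.0000 Bond=82.9167
(3,1): Delta=-1.0000 Bond=82.9167
(3,2): Delta=-1.0000 Bond=82.9167
(3,3): Delta=-0.6689 Bond=61.1136
V0=5.2857

No-arbitrage ⇒ martingale measure with p* = (R−d)/(u−d) = 0.9032.
Terminal payoffs: V(4,0)=62.9260, V(4,1)=52.6092, V(4,2)=38.2946, V(4,3)=18.4332, V(4,4)=0.0000
(3,0): S=33.2800. Δ = (V_up−V_dn)/(S_up−S_dn) = (52.6092−62.9260)/(36.9408−26.6240) = -1.0000. V = [p*·52.6092 + (1−p*)·62.9260]/1.08 = 49.6367. B = V − Δ·S = 82.9167.
(3,1): S=46.1760. Δ = (V_up−V_dn)/(S_up−S_dn) = (38.2946−52.6092)/(51.2554−36.9408) = -1.0000. V = [p*·38.2946 + (1−p*)·52.6092]/1.08 = 36.7407. B = V − Δ·S = 82.9167.
(3,2): S=64.0692. Δ = (V_up−V_dn)/(S_up−S_dn) = (18.4332−38.2946)/(71.1168−51.2554) = -1.0000. V = [p*·18.4332 + (1−p*)·38.2946]/1.08 = 18.8475. B = V − Δ·S = 82.9167.
(3,3): S=88.8960. Δ = (V_up−V_dn)/(S_up−S_dn) = (0.0000−18.4332)/(98.6746−71.1168) = -0.6689. V = [p*·0.0000 + (1−p*)·18.4332]/1.08 = 1.6517. B = V − Δ·S = 61.1136.
(2,0): S=41.6000. Δ = (V_up−V_dn)/(S_up−S_dn) = (36.7407−49.6367)/(46.1760−33.2800) = -1.0000. V = [p*·36.7407 + (1−p*)·49.6367]/1.08 = 35.1747. B = V − Δ·S = 76.7747.
(2,1): S=57.7200. Δ = (V_up−V_dn)/(S_up−S_dn) = (18.8475−36.7407)/(64.0692−46.1760) = -1.0000. V = [p*·18.8475 + (1−p*)·36.7407]/1.08 = 19.0547. B = V − Δ·S = 76.7747.
(2,2): S=80.0865. Δ = (V_up−V_dn)/(S_up−S_dn) = (1.6517−18.8475)/(88.8960−64.0692) = -0.6926. V = [p*·1.6517 + (1−p*)·18.8475]/1.08 = 3.0702. B = V − Δ·S = 58.5404.
(1,0): S=52.0000. Δ = (V_up−V_dn)/(S_up−S_dn) = (19.0547−35.1747)/(57.7200−41.6000) = -1.0000. V = [p*·19.0547 + (1−p*)·35.1747]/1.08 = 19.0877. B = V − Δ·S = 71.0877.
(1,1): S=72.1500. Δ = (V_up−V_dn)/(S_up−S_dn) = (3.0702−19.0547)/(80.0865−57.7200) = -0.7147. V = [p*·3.0702 + (1−p*)·19.0547]/1.08 = 4.2751. B = V − Δ·S = 55.8379.
(0,0): S=65.0000. Δ = (V_up−V_dn)/(S_up−S_dn) = (4.2751−19.0877)/(72.1500−52.0000) = -0.7351. V = [p*·4.2751 + (1−p*)·19.0877]/1.08 = 5.2857. B = V − Δ·S = 53.0683.
Check: Δ(0,0)·S0 + B(0,0) = 5.2857 = V0.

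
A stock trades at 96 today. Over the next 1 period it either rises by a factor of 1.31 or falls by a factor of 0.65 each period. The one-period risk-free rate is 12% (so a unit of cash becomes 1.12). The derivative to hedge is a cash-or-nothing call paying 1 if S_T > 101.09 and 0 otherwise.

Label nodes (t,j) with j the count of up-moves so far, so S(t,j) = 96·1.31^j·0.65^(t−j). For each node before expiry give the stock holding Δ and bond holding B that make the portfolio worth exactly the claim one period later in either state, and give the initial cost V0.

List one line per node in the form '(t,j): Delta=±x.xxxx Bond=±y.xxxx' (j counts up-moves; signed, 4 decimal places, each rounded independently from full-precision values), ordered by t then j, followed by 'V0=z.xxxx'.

(0,0): Delta=0.0158 Bond=-0.8793
V0=0.6358

The replicating-portfolio and risk-neutral prices coincide; use p* = (1.12−0.65)/(1.31−0.65) = 0.7121 for the latter.
Terminal values V(1,·): V(1,0)=0.0000, V(1,1)=1.0000
Node (0,0) S=96.0000: V=(p*·1.0000+(1−p*)·0.0000)/1.12=0.6358; Δ=(1.0000−0.0000)/(125.7600−62.4000)=0.0158; B=V−Δ·S=-0.8793
Check: Δ(0,0)·S0 + B(0,0) = 0.6358 = V0.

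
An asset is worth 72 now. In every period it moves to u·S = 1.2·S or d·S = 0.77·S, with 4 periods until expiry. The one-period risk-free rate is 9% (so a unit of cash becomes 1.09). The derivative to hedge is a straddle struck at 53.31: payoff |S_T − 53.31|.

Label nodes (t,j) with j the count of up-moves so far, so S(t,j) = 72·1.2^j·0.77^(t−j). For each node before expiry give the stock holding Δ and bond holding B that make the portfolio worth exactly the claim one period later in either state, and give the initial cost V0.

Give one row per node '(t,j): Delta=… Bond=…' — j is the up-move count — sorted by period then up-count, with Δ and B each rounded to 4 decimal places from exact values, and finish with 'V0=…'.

(0,0): Delta=0.8871 Bond=-28.4918
(1,0): Delta=0.5619 Bond=-13.0245
(1,1): Delta=0.9589 Bond=-37.2545
(2,0): Delta=-0.3929 Bond=26.5607
(2,1): Delta=0.7725 Bond=-28.2070
(2,2): Delta=1.0000 Bond=-44.8700
(3,0): Delta=-1.0000 Bond=48.9083
(3,1): Delta=-0.2589 Bond=22.0909
(3,2): Delta=1.0000 Bond=-48.9083
(3,3): Delta=1.0000 Bond=-48.9083
V0=35.3827

Under the risk-neutral measure, an up-move has probability p* = (R−d)/(u−d) = 0.7442 and values discount at R = 1.09.
Payoff layer (t=4): V(4,0)=27.9998, V(4,1)=13.8655, V(4,2)=8.1619, V(4,3)=42.4903, V(4,4)=95.9892
Node (3,0) S=32.8704: V=(p*·13.8655+(1−p*)·27.9998)/1.09=16.0379; Δ=(13.8655−27.9998)/(39.4445−25.3102)=-1.0000; B=V−Δ·S=48.9083
Node (3,1) S=51.2266: V=(p*·8.1619+(1−p*)·13.8655)/1.09=8.8266; Δ=(8.1619−13.8655)/(61.4719−39.4445)=-0.2589; B=V−Δ·S=22.0909
Node (3,2) S=79.8336: V=(p*·42.4903+(1−p*)·8.1619)/1.09=30.9253; Δ=(42.4903−8.1619)/(95.8003−61.4719)=1.0000; B=V−Δ·S=-48.9083
Node (3,3) S=124.4160: V=(p*·95.9892+(1−p*)·42.4903)/1.09=75.5077; Δ=(95.9892−42.4903)/(149.2992−95.8003)=1.0000; B=V−Δ·S=-48.9083
Node (2,0) S=42.6888: V=(p*·8.8266+(1−p*)·16.0379)/1.09=9.7902; Δ=(8.8266−16.0379)/(51.2266−32.8704)=-0.3929; B=V−Δ·S=26.5607
Node (2,1) S=66.5280: V=(p*·30.9253+(1−p*)·8.8266)/1.09=23.1855; Δ=(30.9253−8.8266)/(79.8336−51.2266)=0.7725; B=V−Δ·S=-28.2070
Node (2,2) S=103.6800: V=(p*·75.5077+(1−p*)·30.9253)/1.09=58.8100; Δ=(75.5077−30.9253)/(124.4160−79.8336)=1.0000; B=V−Δ·S=-44.8700
Node (1,0) S=55.4400: V=(p*·23.1855+(1−p*)·9.7902)/1.09=18.1273; Δ=(23.1855−9.7902)/(66.5280−42.6888)=0.5619; B=V−Δ·S=-13.0245
Node (1,1) S=86.4000: V=(p*·58.8100+(1−p*)·23.1855)/1.09=45.5934; Δ=(58.8100−23.1855)/(103.6800−66.5280)=0.9589; B=V−Δ·S=-37.2545
Node (0,0) S=72.0000: V=(p*·45.5934+(1−p*)·18.1273)/1.09=35.3827; Δ=(45.5934−18.1273)/(86.4000−55.4400)=0.8871; B=V−Δ·S=-28.4918
The time-0 hedge costs 35.3827, which is the no-arbitrage price.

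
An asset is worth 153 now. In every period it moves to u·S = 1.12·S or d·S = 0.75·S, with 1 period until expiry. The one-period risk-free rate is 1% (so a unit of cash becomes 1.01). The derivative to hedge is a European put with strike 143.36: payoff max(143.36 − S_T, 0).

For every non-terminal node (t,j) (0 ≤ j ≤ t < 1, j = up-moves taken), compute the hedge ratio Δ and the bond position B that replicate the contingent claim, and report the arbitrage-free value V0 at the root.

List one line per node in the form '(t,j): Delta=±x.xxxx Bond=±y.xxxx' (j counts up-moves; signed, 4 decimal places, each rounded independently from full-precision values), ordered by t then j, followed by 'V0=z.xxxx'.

(0,0): Delta=-0.5054 Bond=85.7458
V0=8.4215

Since d<R<u, set p* = (R−d)/(u−d) = 0.7027; price each node as the discounted p*-expectation of its children.
Payoff layer (t=1): V(1,0)=28.6100, V(1,1)=0.0000
Node (0,0) S=153.0000: V=(p*·0.0000+(1−p*)·28.6100)/1.01=8.4215; Δ=(0.0000−28.6100)/(171.3600−114.7500)=-0.5054; B=V−Δ·S=85.7458
Each (Δ,B) replicates both successor values, so the strategy is self-financing and V0 is arbitrage-free.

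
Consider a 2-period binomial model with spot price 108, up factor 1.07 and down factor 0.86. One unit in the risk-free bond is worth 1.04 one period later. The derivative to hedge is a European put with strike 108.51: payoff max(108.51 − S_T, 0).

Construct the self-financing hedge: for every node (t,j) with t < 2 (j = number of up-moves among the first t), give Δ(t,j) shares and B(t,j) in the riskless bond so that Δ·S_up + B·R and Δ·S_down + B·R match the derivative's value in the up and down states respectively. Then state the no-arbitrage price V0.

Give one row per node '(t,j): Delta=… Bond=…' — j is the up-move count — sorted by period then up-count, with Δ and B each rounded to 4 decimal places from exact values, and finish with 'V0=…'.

Under the risk-neutral measure, an up-move has probability p* = (R−d)/(u−d) = 0.8571 and values discount at R = 1.04.
Terminal values V(2,·): V(2,0)=28.6332, V(2,1)=9.1284, V(2,2)=0.0000
(1,0): S=92.8800. Δ = (V_up−V_dn)/(S_up−S_dn) = (9.1284−28.6332)/(99.3816−79.8768) = -1.0000. V = [p*·9.1284 + (1−p*)·28.6332]/1.04 = 11.4565. B = V − Δ·S = 104.3365.
(1,1): S=115.5600. Δ = (V_up−V_dn)/(S_up−S_dn) = (0.0000−9.1284)/(123.6492−99.3816) = -0.3762. V = [p*·0.0000 + (1−p*)·9.1284]/1.04 = 1.2539. B = V − Δ·S = 44.7225.
(0,0): S=108.0000. Δ = (V_up−V_dn)/(S_up−S_dn) = (1.2539−11.4565)/(115.5600−92.8800) = -0.4499. V = [p*·1.2539 + (1−p*)·11.4565]/1.04 = 2.6071. B = V − Δ·S = 51.1911.
Root portfolio cost Δ·108+B reproduces V0=2.6071.

(0,0): Delta=-0.4499 Bond=51.1911
(1,0): Delta=-1.0000 Bond=104.3365
(1,1): Delta=-0.3762 Bond=44.7225
V0=2.6071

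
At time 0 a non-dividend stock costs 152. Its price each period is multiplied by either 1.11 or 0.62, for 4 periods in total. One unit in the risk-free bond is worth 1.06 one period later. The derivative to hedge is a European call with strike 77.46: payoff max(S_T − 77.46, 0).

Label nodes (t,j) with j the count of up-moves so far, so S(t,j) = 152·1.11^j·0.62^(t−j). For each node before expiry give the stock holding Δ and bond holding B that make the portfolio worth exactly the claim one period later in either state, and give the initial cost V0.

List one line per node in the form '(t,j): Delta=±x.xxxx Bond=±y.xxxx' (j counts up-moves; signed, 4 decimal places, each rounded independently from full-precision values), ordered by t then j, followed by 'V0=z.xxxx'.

(0,0): Delta=0.9745 Bond=-57.1467
(1,0): Delta=0.7992 Bond=-44.0525
(1,1): Delta=0.9856 Bond=-62.4532
(2,0): Delta=0.0000 Bond=0.0000
(2,1): Delta=0.8499 Bond=-52.0019
(2,2): Delta=0.9943 Bond=-67.8138
(3,0): Delta=0.0000 Bond=0.0000
(3,1): Delta=0.0000 Bond=0.0000
(3,2): Delta=0.9039 Bond=-61.3859
(3,3): Delta=1.0000 Bond=-73.0755
V0=90.9800

The replicating-portfolio and risk-neutral prices coincide; use p* = (1.06−0.62)/(1.11−0.62) = 0.8980 for the latter.
Terminal values V(4,·): V(4,0)=0.0000, V(4,1)=0.0000, V(4,2)=0.0000, V(4,3)=51.4255, V(4,4)=153.2867
(3,0): S=36.2259. Δ = (V_up−V_dn)/(S_up−S_dn) = (0.0000−0.0000)/(40.2107−22.4600) = 0.0000. V = [p*·0.0000 + (1−p*)·0.0000]/1.06 = 0.0000. B = V − Δ·S = 0.0000.
(3,1): S=64.8560. Δ = (V_up−V_dn)/(S_up−S_dn) = (0.0000−0.0000)/(71.9901−40.2107) = 0.0000. V = [p*·0.0000 + (1−p*)·0.0000]/1.06 = 0.0000. B = V − Δ·S = 0.0000.
(3,2): S=116.1131. Δ = (V_up−V_dn)/(S_up−S_dn) = (51.4255−0.0000)/(128.8855−71.9901) = 0.9039. V = [p*·51.4255 + (1−p*)·0.0000]/1.06 = 43.5642. B = V − Δ·S = -61.3859.
(3,3): S=207.8799. Δ = (V_up−V_dn)/(S_up−S_dn) = (153.2867−51.4255)/(230.7467−128.8855) = 1.0000. V = [p*·153.2867 + (1−p*)·51.4255]/1.06 = 134.8044. B = V − Δ·S = -73.0755.
(2,0): S=58.4288. Δ = (V_up−V_dn)/(S_up−S_dn) = (0.0000−0.0000)/(64.8560−36.2259) = 0.0000. V = [p*·0.0000 + (1−p*)·0.0000]/1.06 = 0.0000. B = V − Δ·S = 0.0000.
(2,1): S=104.6064. Δ = (V_up−V_dn)/(S_up−S_dn) = (43.5642−0.0000)/(116.1131−64.8560) = 0.8499. V = [p*·43.5642 + (1−p*)·0.0000]/1.06 = 36.9046. B = V − Δ·S = -52.0019.
(2,2): S=187.2792. Δ = (V_up−V_dn)/(S_up−S_dn) = (134.8044−43.5642)/(207.8799−116.1131) = 0.9943. V = [p*·134.8044 + (1−p*)·43.5642]/1.06 = 118.3908. B = V − Δ·S = -67.8138.
(1,0): S=94.2400. Δ = (V_up−V_dn)/(S_up−S_dn) = (36.9046−0.0000)/(104.6064−58.4288) = 0.7992. V = [p*·36.9046 + (1−p*)·0.0000]/1.06 = 31.2630. B = V − Δ·S = -44.0525.
(1,1): S=168.7200. Δ = (V_up−V_dn)/(S_up−S_dn) = (118.3908−36.9046)/(187.2792−104.6064) = 0.9856. V = [p*·118.3908 + (1−p*)·36.9046]/1.06 = 103.8451. B = V − Δ·S = -62.4532.
(0,0): S=152.0000. Δ = (V_up−V_dn)/(S_up−S_dn) = (103.8451−31.2630)/(168.7200−94.2400) = 0.9745. V = [p*·103.8451 + (1−p*)·31.2630]/1.06 = 90.9800. B = V − Δ·S = -57.1467.
Root portfolio cost Δ·152+B reproduces V0=90.9800.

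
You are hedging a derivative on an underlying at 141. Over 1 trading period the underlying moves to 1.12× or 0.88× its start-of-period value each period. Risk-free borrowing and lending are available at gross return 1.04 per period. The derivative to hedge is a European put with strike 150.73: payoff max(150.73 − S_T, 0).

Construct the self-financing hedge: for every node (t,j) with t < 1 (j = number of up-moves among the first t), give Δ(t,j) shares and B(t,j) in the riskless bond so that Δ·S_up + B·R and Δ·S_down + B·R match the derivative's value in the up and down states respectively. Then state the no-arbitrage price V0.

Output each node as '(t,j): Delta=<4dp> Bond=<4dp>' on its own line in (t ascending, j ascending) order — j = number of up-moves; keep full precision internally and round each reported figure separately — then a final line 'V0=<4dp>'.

Risk-neutral probability p* = (R−d)/(u−d) = (1.04−0.88)/(1.12−0.88) = 0.6667.
Terminal payoffs: V(1,0)=26.6500, V(1,1)=0.0000
(0,0): S=141.0000. Δ = (V_up−V_dn)/(S_up−S_dn) = (0.0000−26.6500)/(157.9200−124.0800) = -0.7875. V = [p*·0.0000 + (1−p*)·26.6500]/1.04 = 8.5417. B = V − Δ·S = 119.5833.
Root portfolio cost Δ·141+B reproduces V0=8.5417.

(0,0): Delta=-0.7875 Bond=119.5833
V0=8.5417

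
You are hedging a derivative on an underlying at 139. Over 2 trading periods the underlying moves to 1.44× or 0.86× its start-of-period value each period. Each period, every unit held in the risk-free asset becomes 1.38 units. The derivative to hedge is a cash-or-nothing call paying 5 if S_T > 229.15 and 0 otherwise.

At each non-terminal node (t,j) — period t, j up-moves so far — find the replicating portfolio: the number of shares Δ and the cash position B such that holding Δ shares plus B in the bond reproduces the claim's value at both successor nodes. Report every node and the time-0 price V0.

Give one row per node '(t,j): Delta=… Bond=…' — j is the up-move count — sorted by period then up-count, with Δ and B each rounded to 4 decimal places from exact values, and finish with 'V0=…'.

Since d<R<u, set p* = (R−d)/(u−d) = 0.8966; price each node as the discounted p*-expectation of its children.
At expiry t=2: V(2,0)=0.0000, V(2,1)=0.0000, V(2,2)=5.0000
  t=1,j=0: stock 119.5400 → up 172.1376 (V=0.0000), down 102.8044 (V=0.0000). Price 0.0000; hedge Δ=0.0000, bond B=0.0000.
  t=1,j=1: stock 200.1600 → up 288.2304 (V=5.0000), down 172.1376 (V=0.0000). Price 3.2484; hedge Δ=0.0431, bond B=-5.3723.
  t=0,j=0: stock 139.0000 → up 200.1600 (V=3.2484), down 119.5400 (V=0.0000). Price 2.1104; hedge Δ=0.0403, bond B=-3.4903.
The time-0 hedge costs 2.1104, which is the no-arbitrage price.

(0,0): Delta=0.0403 Bond=-3.4903
(1,0): Delta=0.0000 Bond=0.0000
(1,1): Delta=0.0431 Bond=-5.3723
V0=2.1104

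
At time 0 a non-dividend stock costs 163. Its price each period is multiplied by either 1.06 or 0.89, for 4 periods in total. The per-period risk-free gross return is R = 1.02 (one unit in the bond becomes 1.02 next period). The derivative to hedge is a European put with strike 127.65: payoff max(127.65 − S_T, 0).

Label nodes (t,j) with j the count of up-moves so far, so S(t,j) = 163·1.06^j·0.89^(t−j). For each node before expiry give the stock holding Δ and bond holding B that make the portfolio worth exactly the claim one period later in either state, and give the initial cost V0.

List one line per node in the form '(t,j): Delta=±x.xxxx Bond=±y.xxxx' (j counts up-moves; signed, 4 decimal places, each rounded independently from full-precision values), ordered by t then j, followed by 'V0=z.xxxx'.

No-arbitrage ⇒ martingale measure with p* = (R−d)/(u−d) = 0.7647.
At expiry t=4: V(4,0)=25.3801, V(4,1)=5.8455, V(4,2)=0.0000, V(4,3)=0.0000, V(4,4)=0.0000
Node (3,0) S=114.9099: V=(p*·5.8455+(1−p*)·25.3801)/1.02=10.2371; Δ=(5.8455−25.3801)/(121.8045−102.2699)=-1.0000; B=V−Δ·S=125.1471
Node (3,1) S=136.8590: V=(p*·0.0000+(1−p*)·5.8455)/1.02=1.3484; Δ=(0.0000−5.8455)/(145.0706−121.8045)=-0.2512; B=V−Δ·S=35.7335
Node (3,2) S=163.0007: V=(p*·0.0000+(1−p*)·0.0000)/1.02=0.0000; Δ=(0.0000−0.0000)/(172.7807−145.0706)=0.0000; B=V−Δ·S=0.0000
Node (3,3) S=194.1356: V=(p*·0.0000+(1−p*)·0.0000)/1.02=0.0000; Δ=(0.0000−0.0000)/(205.7837−172.7807)=0.0000; B=V−Δ·S=0.0000
Node (2,0) S=129.1123: V=(p*·1.3484+(1−p*)·10.2371)/1.02=3.3724; Δ=(1.3484−10.2371)/(136.8590−114.9099)=-0.4050; B=V−Δ·S=55.6588
Node (2,1) S=153.7742: V=(p*·0.0000+(1−p*)·1.3484)/1.02=0.3111; Δ=(0.0000−1.3484)/(163.0007−136.8590)=-0.0516; B=V−Δ·S=8.2430
Node (2,2) S=183.1468: V=(p*·0.0000+(1−p*)·0.0000)/1.02=0.0000; Δ=(0.0000−0.0000)/(194.1356−163.0007)=0.0000; B=V−Δ·S=0.0000
Node (1,0) S=145.0700: V=(p*·0.3111+(1−p*)·3.3724)/1.02=1.0112; Δ=(0.3111−3.3724)/(153.7742−129.1123)=-0.1241; B=V−Δ·S=19.0193
Node (1,1) S=172.7800: V=(p*·0.0000+(1−p*)·0.3111)/1.02=0.0718; Δ=(0.0000−0.3111)/(183.1468−153.7742)=-0.0106; B=V−Δ·S=1.9015
Node (0,0) S=163.0000: V=(p*·0.0718+(1−p*)·1.0112)/1.02=0.2871; Δ=(0.0718−1.0112)/(172.7800−145.0700)=-0.0339; B=V−Δ·S=5.8130
The time-0 hedge costs 0.2871, which is the no-arbitrage price.

(0,0): Delta=-0.0339 Bond=5.8130
(1,0): Delta=-0.1241 Bond=19.0193
(1,1): Delta=-0.0106 Bond=1.9015
(2,0): Delta=-0.4050 Bond=55.6588
(2,1): Delta=-0.0516 Bond=8.2430
(2,2): Delta=0.0000 Bond=0.0000
(3,0): Delta=-1.0000 Bond=125.1471
(3,1): Delta=-0.2512 Bond=35.7335
(3,2): Delta=0.0000 Bond=0.0000
(3,3): Delta=0.0000 Bond=0.0000
V0=0.2871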